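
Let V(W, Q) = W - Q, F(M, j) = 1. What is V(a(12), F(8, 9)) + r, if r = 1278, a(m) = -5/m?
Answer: 15319/12 ≈ 1276.6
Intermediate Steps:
V(a(12), F(8, 9)) + r = (-5/12 - 1*1) + 1278 = (-5*1/12 - 1) + 1278 = (-5/12 - 1) + 1278 = -17/12 + 1278 = 15319/12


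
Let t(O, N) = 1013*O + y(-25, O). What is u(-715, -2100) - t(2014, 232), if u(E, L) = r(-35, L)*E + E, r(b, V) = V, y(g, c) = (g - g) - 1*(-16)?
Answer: -539413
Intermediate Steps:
y(g, c) = 16 (y(g, c) = 0 + 16 = 16)
u(E, L) = E + E*L (u(E, L) = L*E + E = E*L + E = E + E*L)
t(O, N) = 16 + 1013*O (t(O, N) = 1013*O + 16 = 16 + 1013*O)
u(-715, -2100) - t(2014, 232) = -715*(1 - 2100) - (16 + 1013*2014) = -715*(-2099) - (16 + 2040182) = 1500785 - 1*2040198 = 1500785 - 2040198 = -539413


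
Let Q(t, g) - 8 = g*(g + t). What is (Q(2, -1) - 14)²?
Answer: 49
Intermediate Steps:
Q(t, g) = 8 + g*(g + t)
(Q(2, -1) - 14)² = ((8 + (-1)² - 1*2) - 14)² = ((8 + 1 - 2) - 14)² = (7 - 14)² = (-7)² = 49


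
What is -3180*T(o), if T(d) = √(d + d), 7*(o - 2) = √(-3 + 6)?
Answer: -3180*√(196 + 14*√3)/7 ≈ -6742.0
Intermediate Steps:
o = 2 + √3/7 (o = 2 + √(-3 + 6)/7 = 2 + √3/7 ≈ 2.2474)
T(d) = √2*√d (T(d) = √(2*d) = √2*√d)
-3180*T(o) = -3180*√2*√(2 + √3/7)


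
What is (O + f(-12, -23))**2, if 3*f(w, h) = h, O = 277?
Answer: 652864/9 ≈ 72541.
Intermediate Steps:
f(w, h) = h/3
(O + f(-12, -23))**2 = (277 + (1/3)*(-23))**2 = (277 - 23/3)**2 = (808/3)**2 = 652864/9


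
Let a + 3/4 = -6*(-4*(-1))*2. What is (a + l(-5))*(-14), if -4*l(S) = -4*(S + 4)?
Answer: 1393/2 ≈ 696.50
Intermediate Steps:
l(S) = 4 + S (l(S) = -(-1)*(S + 4) = -(-1)*(4 + S) = -(-16 - 4*S)/4 = 4 + S)
a = -195/4 (a = -¾ - 6*(-4*(-1))*2 = -¾ - 24*2 = -¾ - 6*8 = -¾ - 48 = -195/4 ≈ -48.750)
(a + l(-5))*(-14) = (-195/4 + (4 - 5))*(-14) = (-195/4 - 1)*(-14) = -199/4*(-14) = 1393/2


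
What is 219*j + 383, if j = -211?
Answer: -45826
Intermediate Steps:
219*j + 383 = 219*(-211) + 383 = -46209 + 383 = -45826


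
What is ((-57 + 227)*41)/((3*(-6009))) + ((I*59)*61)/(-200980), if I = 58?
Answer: -2581911317/1811533230 ≈ -1.4253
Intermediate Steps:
((-57 + 227)*41)/((3*(-6009))) + ((I*59)*61)/(-200980) = ((-57 + 227)*41)/((3*(-6009))) + ((58*59)*61)/(-200980) = (170*41)/(-18027) + (3422*61)*(-1/200980) = 6970*(-1/18027) + 208742*(-1/200980) = -6970/18027 - 104371/100490 = -2581911317/1811533230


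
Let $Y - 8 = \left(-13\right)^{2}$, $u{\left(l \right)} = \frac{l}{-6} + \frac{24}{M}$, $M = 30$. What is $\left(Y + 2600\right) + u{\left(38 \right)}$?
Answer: $\frac{41572}{15} \approx 2771.5$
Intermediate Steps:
$u{\left(l \right)} = \frac{4}{5} - \frac{l}{6}$ ($u{\left(l \right)} = \frac{l}{-6} + \frac{24}{30} = l \left(- \frac{1}{6}\right) + 24 \cdot \frac{1}{30} = - \frac{l}{6} + \frac{4}{5} = \frac{4}{5} - \frac{l}{6}$)
$Y = 177$ ($Y = 8 + \left(-13\right)^{2} = 8 + 169 = 177$)
$\left(Y + 2600\right) + u{\left(38 \right)} = \left(177 + 2600\right) + \left(\frac{4}{5} - \frac{19}{3}\right) = 2777 + \left(\frac{4}{5} - \frac{19}{3}\right) = 2777 - \frac{83}{15} = \frac{41572}{15}$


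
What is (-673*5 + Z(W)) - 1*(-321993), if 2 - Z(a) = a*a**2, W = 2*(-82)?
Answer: 4729574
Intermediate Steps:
W = -164
Z(a) = 2 - a**3 (Z(a) = 2 - a*a**2 = 2 - a**3)
(-673*5 + Z(W)) - 1*(-321993) = (-673*5 + (2 - 1*(-164)**3)) - 1*(-321993) = (-3365 + (2 - 1*(-4410944))) + 321993 = (-3365 + (2 + 4410944)) + 321993 = (-3365 + 4410946) + 321993 = 4407581 + 321993 = 4729574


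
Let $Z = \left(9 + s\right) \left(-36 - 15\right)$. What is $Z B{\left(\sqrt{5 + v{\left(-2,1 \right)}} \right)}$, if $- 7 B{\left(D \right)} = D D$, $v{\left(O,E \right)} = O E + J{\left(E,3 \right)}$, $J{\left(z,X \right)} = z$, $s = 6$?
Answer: $\frac{3060}{7} \approx 437.14$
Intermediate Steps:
$v{\left(O,E \right)} = E + E O$ ($v{\left(O,E \right)} = O E + E = E O + E = E + E O$)
$B{\left(D \right)} = - \frac{D^{2}}{7}$ ($B{\left(D \right)} = - \frac{D D}{7} = - \frac{D^{2}}{7}$)
$Z = -765$ ($Z = \left(9 + 6\right) \left(-36 - 15\right) = 15 \left(-51\right) = -765$)
$Z B{\left(\sqrt{5 + v{\left(-2,1 \right)}} \right)} = - 765 \left(- \frac{\left(\sqrt{5 + 1 \left(1 - 2\right)}\right)^{2}}{7}\right) = - 765 \left(- \frac{\left(\sqrt{5 + 1 \left(-1\right)}\right)^{2}}{7}\right) = - 765 \left(- \frac{\left(\sqrt{5 - 1}\right)^{2}}{7}\right) = - 765 \left(- \frac{\left(\sqrt{4}\right)^{2}}{7}\right) = - 765 \left(- \frac{2^{2}}{7}\right) = - 765 \left(\left(- \frac{1}{7}\right) 4\right) = \left(-765\right) \left(- \frac{4}{7}\right) = \frac{3060}{7}$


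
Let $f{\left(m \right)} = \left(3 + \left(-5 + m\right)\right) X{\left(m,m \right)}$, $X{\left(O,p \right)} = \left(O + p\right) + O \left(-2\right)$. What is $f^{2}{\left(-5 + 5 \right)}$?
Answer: $0$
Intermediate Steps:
$X{\left(O,p \right)} = p - O$ ($X{\left(O,p \right)} = \left(O + p\right) - 2 O = p - O$)
$f{\left(m \right)} = 0$ ($f{\left(m \right)} = \left(3 + \left(-5 + m\right)\right) \left(m - m\right) = \left(-2 + m\right) 0 = 0$)
$f^{2}{\left(-5 + 5 \right)} = 0^{2} = 0$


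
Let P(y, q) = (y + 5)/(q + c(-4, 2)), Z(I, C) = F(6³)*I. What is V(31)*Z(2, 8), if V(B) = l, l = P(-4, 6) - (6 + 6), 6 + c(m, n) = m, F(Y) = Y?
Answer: -5292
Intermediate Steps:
c(m, n) = -6 + m
Z(I, C) = 216*I (Z(I, C) = 6³*I = 216*I)
P(y, q) = (5 + y)/(-10 + q) (P(y, q) = (y + 5)/(q + (-6 - 4)) = (5 + y)/(q - 10) = (5 + y)/(-10 + q))
l = -49/4 (l = (5 - 4)/(-10 + 6) - (6 + 6) = 1/(-4) - 1*12 = -¼*1 - 12 = -¼ - 12 = -49/4 ≈ -12.250)
V(B) = -49/4
V(31)*Z(2, 8) = -2646*2 = -49/4*432 = -5292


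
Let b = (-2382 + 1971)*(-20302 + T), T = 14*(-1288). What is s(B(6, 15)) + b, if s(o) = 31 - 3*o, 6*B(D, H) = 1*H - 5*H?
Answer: 15755335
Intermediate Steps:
B(D, H) = -2*H/3 (B(D, H) = (1*H - 5*H)/6 = (H - 5*H)/6 = (-4*H)/6 = -2*H/3)
T = -18032
b = 15755274 (b = (-2382 + 1971)*(-20302 - 18032) = -411*(-38334) = 15755274)
s(B(6, 15)) + b = (31 - (-2)*15) + 15755274 = (31 - 3*(-10)) + 15755274 = (31 + 30) + 15755274 = 61 + 15755274 = 15755335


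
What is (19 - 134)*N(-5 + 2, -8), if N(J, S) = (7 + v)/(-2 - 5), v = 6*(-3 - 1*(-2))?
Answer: 115/7 ≈ 16.429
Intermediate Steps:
v = -6 (v = 6*(-3 + 2) = 6*(-1) = -6)
N(J, S) = -⅐ (N(J, S) = (7 - 6)/(-2 - 5) = 1/(-7) = 1*(-⅐) = -⅐)
(19 - 134)*N(-5 + 2, -8) = (19 - 134)*(-⅐) = -115*(-⅐) = 115/7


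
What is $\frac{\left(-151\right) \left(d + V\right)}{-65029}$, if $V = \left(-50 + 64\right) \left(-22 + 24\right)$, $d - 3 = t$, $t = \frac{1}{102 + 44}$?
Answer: $\frac{683577}{9494234} \approx 0.071999$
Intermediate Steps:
$t = \frac{1}{146} \approx 0.0068493$
$d = \frac{439}{146}$ ($d = 3 + \frac{1}{146} = \frac{439}{146} \approx 3.0069$)
$V = 28$ ($V = 14 \cdot 2 = 28$)
$\frac{\left(-151\right) \left(d + V\right)}{-65029} = \frac{\left(-151\right) \left(\frac{439}{146} + 28\right)}{-65029} = \left(-151\right) \frac{4527}{146} \left(- \frac{1}{65029}\right) = \left(- \frac{683577}{146}\right) \left(- \frac{1}{65029}\right) = \frac{683577}{9494234}$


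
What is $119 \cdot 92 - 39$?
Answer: $10909$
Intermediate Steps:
$119 \cdot 92 - 39 = 10948 - 39 = 10909$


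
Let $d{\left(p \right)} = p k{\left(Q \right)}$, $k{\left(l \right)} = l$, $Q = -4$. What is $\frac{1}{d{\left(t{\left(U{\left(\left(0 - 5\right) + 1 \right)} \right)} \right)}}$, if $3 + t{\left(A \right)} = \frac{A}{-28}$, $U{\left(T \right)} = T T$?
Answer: $\frac{7}{100} \approx 0.07$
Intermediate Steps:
$U{\left(T \right)} = T^{2}$
$t{\left(A \right)} = -3 - \frac{A}{28}$ ($t{\left(A \right)} = -3 + \frac{A}{-28} = -3 + A \left(- \frac{1}{28}\right) = -3 - \frac{A}{28}$)
$d{\left(p \right)} = - 4 p$ ($d{\left(p \right)} = p \left(-4\right) = - 4 p$)
$\frac{1}{d{\left(t{\left(U{\left(\left(0 - 5\right) + 1 \right)} \right)} \right)}} = \frac{1}{\left(-4\right) \left(-3 - \frac{\left(\left(0 - 5\right) + 1\right)^{2}}{28}\right)} = \frac{1}{\left(-4\right) \left(-3 - \frac{\left(-5 + 1\right)^{2}}{28}\right)} = \frac{1}{\left(-4\right) \left(-3 - \frac{\left(-4\right)^{2}}{28}\right)} = \frac{1}{\left(-4\right) \left(-3 - \frac{4}{7}\right)} = \frac{1}{\left(-4\right) \left(- \frac{25}{7}\right)} = \frac{1}{\frac{100}{7}} = \frac{7}{100}$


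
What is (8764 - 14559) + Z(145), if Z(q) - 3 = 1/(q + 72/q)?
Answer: -122193679/21097 ≈ -5792.0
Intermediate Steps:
Z(q) = 3 + 1/(q + 72/q)
(8764 - 14559) + Z(145) = (8764 - 14559) + (216 + 145 + 3*145²)/(72 + 145²) = -5795 + (216 + 145 + 3*21025)/(72 + 21025) = -5795 + (216 + 145 + 63075)/21097 = -5795 + (1/21097)*63436 = -5795 + 63436/21097 = -122193679/21097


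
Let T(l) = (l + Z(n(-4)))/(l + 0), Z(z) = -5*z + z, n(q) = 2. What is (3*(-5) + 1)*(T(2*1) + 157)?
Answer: -2156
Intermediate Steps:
Z(z) = -4*z
T(l) = (-8 + l)/l (T(l) = (l - 4*2)/(l + 0) = (l - 8)/l = (-8 + l)/l)
(3*(-5) + 1)*(T(2*1) + 157) = (3*(-5) + 1)*((-8 + 2*1)/((2*1)) + 157) = (-15 + 1)*((-8 + 2)/2 + 157) = -14*((½)*(-6) + 157) = -14*(-3 + 157) = -14*154 = -2156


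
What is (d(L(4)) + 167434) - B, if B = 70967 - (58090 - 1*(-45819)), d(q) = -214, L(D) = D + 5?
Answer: 200162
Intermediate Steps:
L(D) = 5 + D
B = -32942 (B = 70967 - (58090 + 45819) = 70967 - 1*103909 = 70967 - 103909 = -32942)
(d(L(4)) + 167434) - B = (-214 + 167434) - 1*(-32942) = 167220 + 32942 = 200162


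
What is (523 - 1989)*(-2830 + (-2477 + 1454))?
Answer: 5648498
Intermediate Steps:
(523 - 1989)*(-2830 + (-2477 + 1454)) = -1466*(-2830 - 1023) = -1466*(-3853) = 5648498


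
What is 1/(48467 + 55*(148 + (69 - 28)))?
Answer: 1/58862 ≈ 1.6989e-5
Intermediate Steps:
1/(48467 + 55*(148 + (69 - 28))) = 1/(48467 + 55*(148 + 41)) = 1/(48467 + 55*189) = 1/(48467 + 10395) = 1/58862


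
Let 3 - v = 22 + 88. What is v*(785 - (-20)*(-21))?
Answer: -39055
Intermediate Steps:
v = -107 (v = 3 - (22 + 88) = 3 - 1*110 = 3 - 110 = -107)
v*(785 - (-20)*(-21)) = -107*(785 - (-20)*(-21)) = -107*(785 - 1*420) = -107*(785 - 420) = -107*365 = -39055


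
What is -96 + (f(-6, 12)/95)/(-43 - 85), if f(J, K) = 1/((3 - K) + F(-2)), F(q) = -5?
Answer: -16343039/170240 ≈ -96.000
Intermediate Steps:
f(J, K) = 1/(-2 - K) (f(J, K) = 1/((3 - K) - 5) = 1/(-2 - K))
-96 + (f(-6, 12)/95)/(-43 - 85) = -96 + (-1/(2 + 12)/95)/(-43 - 85) = -96 + (-1/14*(1/95))/(-128) = -96 - (-1*1/14)/(128*95) = -96 - (-1)/(1792*95) = -96 - 1/128*(-1/1330) = -96 + 1/170240 = -16343039/170240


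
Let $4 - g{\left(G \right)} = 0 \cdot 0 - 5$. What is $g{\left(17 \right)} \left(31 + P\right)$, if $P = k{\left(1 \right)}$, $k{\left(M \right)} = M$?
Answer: $288$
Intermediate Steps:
$P = 1$
$g{\left(G \right)} = 9$ ($g{\left(G \right)} = 4 - \left(0 \cdot 0 - 5\right) = 4 - \left(0 - 5\right) = 4 - -5 = 4 + 5 = 9$)
$g{\left(17 \right)} \left(31 + P\right) = 9 \left(31 + 1\right) = 9 \cdot 32 = 288$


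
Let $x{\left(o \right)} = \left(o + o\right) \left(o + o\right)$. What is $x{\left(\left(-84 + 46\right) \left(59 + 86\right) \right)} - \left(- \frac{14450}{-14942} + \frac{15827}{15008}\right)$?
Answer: $\frac{1945210921307269}{16017824} \approx 1.2144 \cdot 10^{8}$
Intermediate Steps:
$x{\left(o \right)} = 4 o^{2}$ ($x{\left(o \right)} = 2 o 2 o = 4 o^{2}$)
$x{\left(\left(-84 + 46\right) \left(59 + 86\right) \right)} - \left(- \frac{14450}{-14942} + \frac{15827}{15008}\right) = 4 \left(\left(-84 + 46\right) \left(59 + 86\right)\right)^{2} - \left(- \frac{14450}{-14942} + \frac{15827}{15008}\right) = 4 \left(\left(-38\right) 145\right)^{2} - \left(\left(-14450\right) \left(- \frac{1}{14942}\right) + 15827 \cdot \frac{1}{15008}\right) = 4 \left(-5510\right)^{2} - \left(\frac{7225}{7471} + \frac{2261}{2144}\right) = 4 \cdot 30360100 - \frac{32382331}{16017824} = 121440400 - \frac{32382331}{16017824} = \frac{1945210921307269}{16017824}$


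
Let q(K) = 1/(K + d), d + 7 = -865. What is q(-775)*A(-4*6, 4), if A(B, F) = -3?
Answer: 1/549 ≈ 0.0018215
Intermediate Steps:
d = -872 (d = -7 - 865 = -872)
q(K) = 1/(-872 + K) (q(K) = 1/(K - 872) = 1/(-872 + K))
q(-775)*A(-4*6, 4) = -3/(-872 - 775) = -3/(-1647) = -1/1647*(-3) = 1/549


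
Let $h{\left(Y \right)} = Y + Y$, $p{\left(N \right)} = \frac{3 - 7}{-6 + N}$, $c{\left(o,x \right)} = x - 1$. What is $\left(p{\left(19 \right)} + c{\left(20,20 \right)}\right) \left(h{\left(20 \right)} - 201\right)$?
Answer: $- \frac{39123}{13} \approx -3009.5$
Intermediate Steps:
$c{\left(o,x \right)} = -1 + x$
$p{\left(N \right)} = - \frac{4}{-6 + N}$
$h{\left(Y \right)} = 2 Y$
$\left(p{\left(19 \right)} + c{\left(20,20 \right)}\right) \left(h{\left(20 \right)} - 201\right) = \left(- \frac{4}{-6 + 19} + \left(-1 + 20\right)\right) \left(2 \cdot 20 - 201\right) = \left(- \frac{4}{13} + 19\right) \left(40 - 201\right) = \left(\left(-4\right) \frac{1}{13} + 19\right) \left(-161\right) = \left(- \frac{4}{13} + 19\right) \left(-161\right) = \frac{243}{13} \left(-161\right) = - \frac{39123}{13}$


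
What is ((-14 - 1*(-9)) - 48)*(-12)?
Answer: 636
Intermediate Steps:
((-14 - 1*(-9)) - 48)*(-12) = ((-14 + 9) - 48)*(-12) = (-5 - 48)*(-12) = -53*(-12) = 636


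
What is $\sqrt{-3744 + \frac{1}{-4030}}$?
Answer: $\frac{i \sqrt{60805933630}}{4030} \approx 61.188 i$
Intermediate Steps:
$\sqrt{-3744 + \frac{1}{-4030}} = \sqrt{-3744 - \frac{1}{4030}} = \sqrt{- \frac{15088321}{4030}} = \frac{i \sqrt{60805933630}}{4030}$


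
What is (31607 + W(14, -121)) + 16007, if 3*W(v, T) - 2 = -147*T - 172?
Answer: 160459/3 ≈ 53486.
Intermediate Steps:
W(v, T) = -170/3 - 49*T (W(v, T) = ⅔ + (-147*T - 172)/3 = ⅔ + (-172 - 147*T)/3 = ⅔ + (-172/3 - 49*T) = -170/3 - 49*T)
(31607 + W(14, -121)) + 16007 = (31607 + (-170/3 - 49*(-121))) + 16007 = (31607 + (-170/3 + 5929)) + 16007 = (31607 + 17617/3) + 16007 = 112438/3 + 16007 = 160459/3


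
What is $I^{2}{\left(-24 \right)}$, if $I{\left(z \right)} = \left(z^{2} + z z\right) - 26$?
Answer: $1267876$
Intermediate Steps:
$I{\left(z \right)} = -26 + 2 z^{2}$ ($I{\left(z \right)} = \left(z^{2} + z^{2}\right) - 26 = 2 z^{2} - 26 = -26 + 2 z^{2}$)
$I^{2}{\left(-24 \right)} = \left(-26 + 2 \left(-24\right)^{2}\right)^{2} = \left(-26 + 2 \cdot 576\right)^{2} = \left(-26 + 1152\right)^{2} = 1126^{2} = 1267876$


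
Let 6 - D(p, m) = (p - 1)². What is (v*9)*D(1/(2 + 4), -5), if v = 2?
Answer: 191/2 ≈ 95.500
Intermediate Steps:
D(p, m) = 6 - (-1 + p)² (D(p, m) = 6 - (p - 1)² = 6 - (-1 + p)²)
(v*9)*D(1/(2 + 4), -5) = (2*9)*(6 - (-1 + 1/(2 + 4))²) = 18*(6 - (-1 + 1/6)²) = 18*(6 - (-1 + ⅙)²) = 18*(6 - (-⅚)²) = 18*(6 - 1*25/36) = 18*(6 - 25/36) = 18*(191/36) = 191/2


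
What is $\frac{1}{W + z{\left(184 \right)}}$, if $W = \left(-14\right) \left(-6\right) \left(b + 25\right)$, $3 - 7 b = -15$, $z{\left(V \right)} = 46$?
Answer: $\frac{1}{2362} \approx 0.00042337$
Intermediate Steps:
$b = \frac{18}{7}$ ($b = \frac{3}{7} - - \frac{15}{7} = \frac{3}{7} + \frac{15}{7} = \frac{18}{7} \approx 2.5714$)
$W = 2316$ ($W = \left(-14\right) \left(-6\right) \left(\frac{18}{7} + 25\right) = 84 \cdot \frac{193}{7} = 2316$)
$\frac{1}{W + z{\left(184 \right)}} = \frac{1}{2316 + 46} = \frac{1}{2362}$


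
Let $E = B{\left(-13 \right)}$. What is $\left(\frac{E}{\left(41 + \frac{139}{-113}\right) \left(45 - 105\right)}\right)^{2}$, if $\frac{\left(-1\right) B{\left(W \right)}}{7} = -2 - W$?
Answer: $\frac{1545049}{1483790400} \approx 0.0010413$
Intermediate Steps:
$B{\left(W \right)} = 14 + 7 W$ ($B{\left(W \right)} = - 7 \left(-2 - W\right) = 14 + 7 W$)
$E = -77$ ($E = 14 + 7 \left(-13\right) = 14 - 91 = -77$)
$\left(\frac{E}{\left(41 + \frac{139}{-113}\right) \left(45 - 105\right)}\right)^{2} = \left(- \frac{77}{\left(41 + \frac{139}{-113}\right) \left(45 - 105\right)}\right)^{2} = \left(- \frac{77}{\left(41 + 139 \left(- \frac{1}{113}\right)\right) \left(-60\right)}\right)^{2} = \left(- \frac{77}{\left(41 - \frac{139}{113}\right) \left(-60\right)}\right)^{2} = \left(- \frac{77}{\frac{4494}{113} \left(-60\right)}\right)^{2} = \left(- \frac{77}{- \frac{269640}{113}}\right)^{2} = \left(\left(-77\right) \left(- \frac{113}{269640}\right)\right)^{2} = \left(\frac{1243}{38520}\right)^{2} = \frac{1545049}{1483790400}$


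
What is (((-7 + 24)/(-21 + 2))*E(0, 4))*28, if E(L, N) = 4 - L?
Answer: -1904/19 ≈ -100.21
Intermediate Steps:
(((-7 + 24)/(-21 + 2))*E(0, 4))*28 = (((-7 + 24)/(-21 + 2))*(4 - 1*0))*28 = ((17/(-19))*(4 + 0))*28 = ((17*(-1/19))*4)*28 = -17/19*4*28 = -68/19*28 = -1904/19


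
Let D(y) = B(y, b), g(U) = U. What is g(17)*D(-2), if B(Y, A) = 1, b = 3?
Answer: 17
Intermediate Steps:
D(y) = 1
g(17)*D(-2) = 17*1 = 17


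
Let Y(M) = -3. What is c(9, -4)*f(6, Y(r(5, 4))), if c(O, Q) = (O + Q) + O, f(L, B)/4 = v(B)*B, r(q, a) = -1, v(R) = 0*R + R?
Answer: 504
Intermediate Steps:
v(R) = R (v(R) = 0 + R = R)
f(L, B) = 4*B² (f(L, B) = 4*(B*B) = 4*B²)
c(O, Q) = Q + 2*O
c(9, -4)*f(6, Y(r(5, 4))) = (-4 + 2*9)*(4*(-3)²) = (-4 + 18)*(4*9) = 14*36 = 504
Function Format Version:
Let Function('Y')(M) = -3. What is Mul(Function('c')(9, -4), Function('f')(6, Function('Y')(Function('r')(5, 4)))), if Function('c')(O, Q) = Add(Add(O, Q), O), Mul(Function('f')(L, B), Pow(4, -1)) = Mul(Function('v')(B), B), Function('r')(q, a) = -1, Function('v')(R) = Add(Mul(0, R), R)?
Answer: 504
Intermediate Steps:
Function('v')(R) = R (Function('v')(R) = Add(0, R) = R)
Function('f')(L, B) = Mul(4, Pow(B, 2)) (Function('f')(L, B) = Mul(4, Mul(B, B)) = Mul(4, Pow(B, 2)))
Function('c')(O, Q) = Add(Q, Mul(2, O))
Mul(Function('c')(9, -4), Function('f')(6, Function('Y')(Function('r')(5, 4)))) = Mul(Add(-4, Mul(2, 9)), Mul(4, Pow(-3, 2))) = Mul(Add(-4, 18), Mul(4, 9)) = Mul(14, 36) = 504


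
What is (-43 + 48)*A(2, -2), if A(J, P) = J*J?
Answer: 20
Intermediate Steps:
A(J, P) = J²
(-43 + 48)*A(2, -2) = (-43 + 48)*2² = 5*4 = 20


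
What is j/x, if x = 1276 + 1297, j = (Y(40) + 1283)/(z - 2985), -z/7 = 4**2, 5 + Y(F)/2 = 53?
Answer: -1379/7968581 ≈ -0.00017305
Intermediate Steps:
Y(F) = 96 (Y(F) = -10 + 2*53 = -10 + 106 = 96)
z = -112 (z = -7*4**2 = -7*16 = -112)
j = -1379/3097 (j = (96 + 1283)/(-112 - 2985) = 1379/(-3097) = 1379*(-1/3097) = -1379/3097 ≈ -0.44527)
x = 2573
j/x = -1379/3097/2573 = -1379/3097*1/2573 = -1379/7968581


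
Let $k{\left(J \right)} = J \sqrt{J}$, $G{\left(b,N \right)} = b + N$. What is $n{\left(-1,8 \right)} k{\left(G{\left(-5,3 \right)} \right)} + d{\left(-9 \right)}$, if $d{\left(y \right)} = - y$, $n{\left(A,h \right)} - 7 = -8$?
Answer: $9 + 2 i \sqrt{2} \approx 9.0 + 2.8284 i$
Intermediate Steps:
$n{\left(A,h \right)} = -1$ ($n{\left(A,h \right)} = 7 - 8 = -1$)
$G{\left(b,N \right)} = N + b$
$k{\left(J \right)} = J^{\frac{3}{2}}$
$n{\left(-1,8 \right)} k{\left(G{\left(-5,3 \right)} \right)} + d{\left(-9 \right)} = - \left(3 - 5\right)^{\frac{3}{2}} - -9 = - \left(-2\right)^{\frac{3}{2}} + 9 = - \left(-2\right) i \sqrt{2} + 9 = 2 i \sqrt{2} + 9 = 9 + 2 i \sqrt{2}$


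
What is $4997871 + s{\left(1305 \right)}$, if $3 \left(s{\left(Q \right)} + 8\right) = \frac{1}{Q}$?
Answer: $\frac{19566633646}{3915} \approx 4.9979 \cdot 10^{6}$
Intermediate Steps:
$s{\left(Q \right)} = -8 + \frac{1}{3 Q}$
$4997871 + s{\left(1305 \right)} = 4997871 - \left(8 - \frac{1}{3 \cdot 1305}\right) = 4997871 + \left(-8 + \frac{1}{3} \cdot \frac{1}{1305}\right) = 4997871 + \left(-8 + \frac{1}{3915}\right) = 4997871 - \frac{31319}{3915} = \frac{19566633646}{3915}$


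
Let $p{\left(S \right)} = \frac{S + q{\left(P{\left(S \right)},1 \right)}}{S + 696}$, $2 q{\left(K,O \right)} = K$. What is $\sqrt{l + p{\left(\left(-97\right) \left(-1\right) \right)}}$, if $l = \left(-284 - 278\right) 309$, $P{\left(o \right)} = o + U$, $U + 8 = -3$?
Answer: $\frac{i \sqrt{109204548622}}{793} \approx 416.72 i$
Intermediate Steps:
$U = -11$ ($U = -8 - 3 = -11$)
$P{\left(o \right)} = -11 + o$ ($P{\left(o \right)} = o - 11 = -11 + o$)
$q{\left(K,O \right)} = \frac{K}{2}$
$p{\left(S \right)} = \frac{- \frac{11}{2} + \frac{3 S}{2}}{696 + S}$ ($p{\left(S \right)} = \frac{S + \frac{-11 + S}{2}}{S + 696} = \frac{S + \left(- \frac{11}{2} + \frac{S}{2}\right)}{696 + S} = \frac{- \frac{11}{2} + \frac{3 S}{2}}{696 + S}$)
$l = -173658$ ($l = \left(-562\right) 309 = -173658$)
$\sqrt{l + p{\left(\left(-97\right) \left(-1\right) \right)}} = \sqrt{-173658 + \frac{-11 + 3 \left(\left(-97\right) \left(-1\right)\right)}{2 \left(696 - -97\right)}} = \sqrt{-173658 + \frac{-11 + 3 \cdot 97}{2 \left(696 + 97\right)}} = \sqrt{-173658 + \frac{-11 + 291}{2 \cdot 793}} = \sqrt{-173658 + \frac{1}{2} \cdot \frac{1}{793} \cdot 280} = \sqrt{-173658 + \frac{140}{793}} = \sqrt{- \frac{137710654}{793}} = \frac{i \sqrt{109204548622}}{793}$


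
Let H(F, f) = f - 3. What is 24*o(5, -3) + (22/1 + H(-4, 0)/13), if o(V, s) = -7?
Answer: -1901/13 ≈ -146.23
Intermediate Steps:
H(F, f) = -3 + f
24*o(5, -3) + (22/1 + H(-4, 0)/13) = 24*(-7) + (22/1 + (-3 + 0)/13) = -168 + (22*1 - 3*1/13) = -168 + (22 - 3/13) = -168 + 283/13 = -1901/13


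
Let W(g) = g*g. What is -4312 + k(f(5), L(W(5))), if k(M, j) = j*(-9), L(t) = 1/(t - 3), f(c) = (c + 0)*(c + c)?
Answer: -94873/22 ≈ -4312.4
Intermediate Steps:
W(g) = g**2
f(c) = 2*c**2 (f(c) = c*(2*c) = 2*c**2)
L(t) = 1/(-3 + t)
k(M, j) = -9*j
-4312 + k(f(5), L(W(5))) = -4312 - 9/(-3 + 5**2) = -4312 - 9/(-3 + 25) = -4312 - 9/22 = -94873/22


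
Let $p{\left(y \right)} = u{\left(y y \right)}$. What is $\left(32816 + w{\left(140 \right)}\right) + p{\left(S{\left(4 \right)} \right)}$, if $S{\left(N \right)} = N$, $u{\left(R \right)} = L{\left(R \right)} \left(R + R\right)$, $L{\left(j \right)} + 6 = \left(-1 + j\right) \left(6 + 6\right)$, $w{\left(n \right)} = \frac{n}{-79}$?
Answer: $\frac{3032196}{79} \approx 38382.0$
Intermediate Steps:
$w{\left(n \right)} = - \frac{n}{79}$ ($w{\left(n \right)} = n \left(- \frac{1}{79}\right) = - \frac{n}{79}$)
$L{\left(j \right)} = -18 + 12 j$ ($L{\left(j \right)} = -6 + \left(-1 + j\right) \left(6 + 6\right) = -6 + \left(-1 + j\right) 12 = -6 + \left(-12 + 12 j\right) = -18 + 12 j$)
$u{\left(R \right)} = 2 R \left(-18 + 12 R\right)$ ($u{\left(R \right)} = \left(-18 + 12 R\right) \left(R + R\right) = \left(-18 + 12 R\right) 2 R = 2 R \left(-18 + 12 R\right)$)
$p{\left(y \right)} = 12 y^{2} \left(-3 + 2 y^{2}\right)$ ($p{\left(y \right)} = 12 y y \left(-3 + 2 y y\right) = 12 y^{2} \left(-3 + 2 y^{2}\right)$)
$\left(32816 + w{\left(140 \right)}\right) + p{\left(S{\left(4 \right)} \right)} = \left(32816 - \frac{140}{79}\right) + 4^{2} \left(-36 + 24 \cdot 4^{2}\right) = \left(32816 - \frac{140}{79}\right) + 16 \left(-36 + 24 \cdot 16\right) = \frac{2592324}{79} + 16 \left(-36 + 384\right) = \frac{2592324}{79} + 16 \cdot 348 = \frac{2592324}{79} + 5568 = \frac{3032196}{79}$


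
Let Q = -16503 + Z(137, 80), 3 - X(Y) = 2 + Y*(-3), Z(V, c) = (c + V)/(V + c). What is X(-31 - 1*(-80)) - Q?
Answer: 16650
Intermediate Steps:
Z(V, c) = 1 (Z(V, c) = (V + c)/(V + c) = 1)
X(Y) = 1 + 3*Y (X(Y) = 3 - (2 + Y*(-3)) = 3 - (2 - 3*Y) = 3 + (-2 + 3*Y) = 1 + 3*Y)
Q = -16502 (Q = -16503 + 1 = -16502)
X(-31 - 1*(-80)) - Q = (1 + 3*(-31 - 1*(-80))) - 1*(-16502) = (1 + 3*(-31 + 80)) + 16502 = (1 + 3*49) + 16502 = (1 + 147) + 16502 = 148 + 16502 = 16650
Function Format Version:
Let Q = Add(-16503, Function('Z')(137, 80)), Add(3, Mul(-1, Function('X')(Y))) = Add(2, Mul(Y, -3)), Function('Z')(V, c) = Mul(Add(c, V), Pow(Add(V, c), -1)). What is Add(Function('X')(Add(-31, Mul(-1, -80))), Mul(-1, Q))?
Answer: 16650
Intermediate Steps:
Function('Z')(V, c) = 1 (Function('Z')(V, c) = Mul(Add(V, c), Pow(Add(V, c), -1)) = 1)
Function('X')(Y) = Add(1, Mul(3, Y)) (Function('X')(Y) = Add(3, Mul(-1, Add(2, Mul(Y, -3)))) = Add(3, Mul(-1, Add(2, Mul(-3, Y)))) = Add(3, Add(-2, Mul(3, Y))) = Add(1, Mul(3, Y)))
Q = -16502 (Q = Add(-16503, 1) = -16502)
Add(Function('X')(Add(-31, Mul(-1, -80))), Mul(-1, Q)) = Add(Add(1, Mul(3, Add(-31, Mul(-1, -80)))), Mul(-1, -16502)) = Add(Add(1, Mul(3, Add(-31, 80))), 16502) = Add(Add(1, Mul(3, 49)), 16502) = Add(Add(1, 147), 16502) = Add(148, 16502) = 16650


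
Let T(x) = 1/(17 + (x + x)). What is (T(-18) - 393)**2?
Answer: 55771024/361 ≈ 1.5449e+5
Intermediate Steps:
T(x) = 1/(17 + 2*x)
(T(-18) - 393)**2 = (1/(17 + 2*(-18)) - 393)**2 = (1/(17 - 36) - 393)**2 = (1/(-19) - 393)**2 = (-1/19 - 393)**2 = (-7468/19)**2 = 55771024/361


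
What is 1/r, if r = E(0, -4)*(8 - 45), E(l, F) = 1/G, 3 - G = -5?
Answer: -8/37 ≈ -0.21622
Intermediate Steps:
G = 8 (G = 3 - 1*(-5) = 3 + 5 = 8)
E(l, F) = ⅛ (E(l, F) = 1/8 = ⅛)
r = -37/8 (r = (8 - 45)/8 = (⅛)*(-37) = -37/8 ≈ -4.6250)
1/r = 1/(-37/8) = -8/37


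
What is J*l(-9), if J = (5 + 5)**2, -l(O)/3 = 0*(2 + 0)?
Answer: 0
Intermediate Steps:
l(O) = 0 (l(O) = -0*(2 + 0) = -0*2 = -3*0 = 0)
J = 100 (J = 10**2 = 100)
J*l(-9) = 100*0 = 0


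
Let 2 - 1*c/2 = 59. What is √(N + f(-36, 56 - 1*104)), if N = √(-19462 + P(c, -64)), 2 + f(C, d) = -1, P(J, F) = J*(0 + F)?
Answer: √(-3 + I*√12166) ≈ 7.326 + 7.528*I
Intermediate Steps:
c = -114 (c = 4 - 2*59 = 4 - 118 = -114)
P(J, F) = F*J (P(J, F) = J*F = F*J)
f(C, d) = -3 (f(C, d) = -2 - 1 = -3)
N = I*√12166 (N = √(-19462 - 64*(-114)) = √(-19462 + 7296) = √(-12166) = I*√12166 ≈ 110.3*I)
√(N + f(-36, 56 - 1*104)) = √(I*√12166 - 3) = √(-3 + I*√12166)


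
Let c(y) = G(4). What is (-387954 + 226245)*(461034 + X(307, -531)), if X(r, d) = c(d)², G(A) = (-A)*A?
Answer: -74594744610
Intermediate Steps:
G(A) = -A²
c(y) = -16 (c(y) = -1*4² = -1*16 = -16)
X(r, d) = 256 (X(r, d) = (-16)² = 256)
(-387954 + 226245)*(461034 + X(307, -531)) = (-387954 + 226245)*(461034 + 256) = -161709*461290 = -74594744610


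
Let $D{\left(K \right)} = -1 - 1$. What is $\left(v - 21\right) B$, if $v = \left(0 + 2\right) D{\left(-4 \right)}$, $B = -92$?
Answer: $2300$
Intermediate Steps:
$D{\left(K \right)} = -2$ ($D{\left(K \right)} = -1 - 1 = -2$)
$v = -4$ ($v = \left(0 + 2\right) \left(-2\right) = 2 \left(-2\right) = -4$)
$\left(v - 21\right) B = \left(-4 - 21\right) \left(-92\right) = \left(-25\right) \left(-92\right) = 2300$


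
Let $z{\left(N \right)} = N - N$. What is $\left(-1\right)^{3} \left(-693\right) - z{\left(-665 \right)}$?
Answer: $693$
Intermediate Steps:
$z{\left(N \right)} = 0$
$\left(-1\right)^{3} \left(-693\right) - z{\left(-665 \right)} = \left(-1\right)^{3} \left(-693\right) - 0 = \left(-1\right) \left(-693\right) + 0 = 693 + 0 = 693$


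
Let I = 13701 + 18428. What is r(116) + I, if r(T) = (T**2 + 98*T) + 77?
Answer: 57030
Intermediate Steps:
I = 32129
r(T) = 77 + T**2 + 98*T
r(116) + I = (77 + 116**2 + 98*116) + 32129 = (77 + 13456 + 11368) + 32129 = 24901 + 32129 = 57030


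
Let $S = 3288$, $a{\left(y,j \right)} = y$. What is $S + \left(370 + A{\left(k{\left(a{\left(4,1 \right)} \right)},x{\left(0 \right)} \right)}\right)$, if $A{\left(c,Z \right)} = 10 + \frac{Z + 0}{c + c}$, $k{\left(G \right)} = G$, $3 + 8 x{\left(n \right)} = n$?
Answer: $\frac{234749}{64} \approx 3668.0$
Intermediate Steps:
$x{\left(n \right)} = - \frac{3}{8} + \frac{n}{8}$
$A{\left(c,Z \right)} = 10 + \frac{Z}{2 c}$
$S + \left(370 + A{\left(k{\left(a{\left(4,1 \right)} \right)},x{\left(0 \right)} \right)}\right) = 3288 + \left(370 + \left(10 + \frac{- \frac{3}{8} + \frac{1}{8} \cdot 0}{2 \cdot 4}\right)\right) = 3288 + \left(370 + \left(10 + \frac{1}{2} \left(- \frac{3}{8} + 0\right) \frac{1}{4}\right)\right) = 3288 + \left(370 + \left(10 + \frac{1}{2} \left(- \frac{3}{8}\right) \frac{1}{4}\right)\right) = 3288 + \left(370 + \left(10 - \frac{3}{64}\right)\right) = 3288 + \left(370 + \frac{637}{64}\right) = 3288 + \frac{24317}{64} = \frac{234749}{64}$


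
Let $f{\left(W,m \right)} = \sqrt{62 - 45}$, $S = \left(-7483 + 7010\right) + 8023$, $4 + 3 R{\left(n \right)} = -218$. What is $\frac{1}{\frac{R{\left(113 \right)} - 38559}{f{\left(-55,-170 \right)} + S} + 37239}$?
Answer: $\frac{2122423785287}{79026078992944432} - \frac{38633 \sqrt{17}}{79026078992944432} \approx 2.6857 \cdot 10^{-5}$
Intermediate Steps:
$R{\left(n \right)} = -74$ ($R{\left(n \right)} = - \frac{4}{3} + \frac{1}{3} \left(-218\right) = - \frac{4}{3} - \frac{218}{3} = -74$)
$S = 7550$ ($S = -473 + 8023 = 7550$)
$f{\left(W,m \right)} = \sqrt{17}$
$\frac{1}{\frac{R{\left(113 \right)} - 38559}{f{\left(-55,-170 \right)} + S} + 37239} = \frac{1}{\frac{-74 - 38559}{\sqrt{17} + 7550} + 37239} = \frac{1}{- \frac{38633}{7550 + \sqrt{17}} + 37239} = \frac{1}{37239 - \frac{38633}{7550 + \sqrt{17}}}$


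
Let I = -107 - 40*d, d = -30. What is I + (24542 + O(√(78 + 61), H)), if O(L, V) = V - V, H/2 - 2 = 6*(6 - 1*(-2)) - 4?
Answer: 25635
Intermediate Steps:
H = 92 (H = 4 + 2*(6*(6 - 1*(-2)) - 4) = 4 + 2*(6*(6 + 2) - 4) = 4 + 2*(6*8 - 4) = 4 + 2*(48 - 4) = 4 + 2*44 = 4 + 88 = 92)
O(L, V) = 0
I = 1093 (I = -107 - 40*(-30) = -107 + 1200 = 1093)
I + (24542 + O(√(78 + 61), H)) = 1093 + (24542 + 0) = 1093 + 24542 = 25635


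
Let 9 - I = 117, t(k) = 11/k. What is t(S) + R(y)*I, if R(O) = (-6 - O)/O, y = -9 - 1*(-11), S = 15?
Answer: 6491/15 ≈ 432.73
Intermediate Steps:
y = 2 (y = -9 + 11 = 2)
I = -108 (I = 9 - 1*117 = 9 - 117 = -108)
R(O) = (-6 - O)/O
t(S) + R(y)*I = 11/15 + ((-6 - 1*2)/2)*(-108) = 11*(1/15) + ((-6 - 2)/2)*(-108) = 11/15 + ((1/2)*(-8))*(-108) = 11/15 - 4*(-108) = 11/15 + 432 = 6491/15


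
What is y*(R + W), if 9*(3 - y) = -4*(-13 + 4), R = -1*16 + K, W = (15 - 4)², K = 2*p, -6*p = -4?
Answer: -319/3 ≈ -106.33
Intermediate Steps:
p = ⅔ (p = -⅙*(-4) = ⅔ ≈ 0.66667)
K = 4/3 (K = 2*(⅔) = 4/3 ≈ 1.3333)
W = 121 (W = 11² = 121)
R = -44/3 (R = -1*16 + 4/3 = -16 + 4/3 = -44/3 ≈ -14.667)
y = -1 (y = 3 - (-4)*(-13 + 4)/9 = 3 - (-4)*(-9)/9 = 3 - ⅑*36 = 3 - 4 = -1)
y*(R + W) = -(-44/3 + 121) = -1*319/3 = -319/3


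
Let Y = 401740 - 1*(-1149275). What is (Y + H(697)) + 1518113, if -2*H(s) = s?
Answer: 6137559/2 ≈ 3.0688e+6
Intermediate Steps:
H(s) = -s/2
Y = 1551015 (Y = 401740 + 1149275 = 1551015)
(Y + H(697)) + 1518113 = (1551015 - 1/2*697) + 1518113 = (1551015 - 697/2) + 1518113 = 3101333/2 + 1518113 = 6137559/2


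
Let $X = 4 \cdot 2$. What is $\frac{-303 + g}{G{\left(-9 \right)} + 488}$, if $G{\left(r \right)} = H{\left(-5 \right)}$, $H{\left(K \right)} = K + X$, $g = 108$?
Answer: $- \frac{195}{491} \approx -0.39715$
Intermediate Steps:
$X = 8$
$H{\left(K \right)} = 8 + K$ ($H{\left(K \right)} = K + 8 = 8 + K$)
$G{\left(r \right)} = 3$ ($G{\left(r \right)} = 8 - 5 = 3$)
$\frac{-303 + g}{G{\left(-9 \right)} + 488} = \frac{-303 + 108}{3 + 488} = - \frac{195}{491}$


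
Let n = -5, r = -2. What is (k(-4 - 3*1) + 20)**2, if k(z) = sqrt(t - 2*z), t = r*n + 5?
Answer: (20 + sqrt(29))**2 ≈ 644.41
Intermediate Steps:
t = 15 (t = -2*(-5) + 5 = 10 + 5 = 15)
k(z) = sqrt(15 - 2*z)
(k(-4 - 3*1) + 20)**2 = (sqrt(15 - 2*(-4 - 3*1)) + 20)**2 = (sqrt(15 - 2*(-4 - 3)) + 20)**2 = (sqrt(15 - 2*(-7)) + 20)**2 = (sqrt(15 + 14) + 20)**2 = (sqrt(29) + 20)**2 = (20 + sqrt(29))**2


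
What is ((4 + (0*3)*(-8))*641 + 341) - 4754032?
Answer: -4751127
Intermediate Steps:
((4 + (0*3)*(-8))*641 + 341) - 4754032 = ((4 + 0*(-8))*641 + 341) - 4754032 = ((4 + 0)*641 + 341) - 4754032 = (4*641 + 341) - 4754032 = (2564 + 341) - 4754032 = 2905 - 4754032 = -4751127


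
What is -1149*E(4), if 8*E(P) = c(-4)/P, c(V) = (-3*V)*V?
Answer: 3447/2 ≈ 1723.5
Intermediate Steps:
c(V) = -3*V²
E(P) = -6/P (E(P) = ((-3*(-4)²)/P)/8 = ((-3*16)/P)/8 = (-48/P)/8 = -6/P)
-1149*E(4) = -(-6894)/4 = -1149*(-3/2) = 3447/2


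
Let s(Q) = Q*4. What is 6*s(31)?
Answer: 744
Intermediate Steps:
s(Q) = 4*Q
6*s(31) = 6*(4*31) = 6*124 = 744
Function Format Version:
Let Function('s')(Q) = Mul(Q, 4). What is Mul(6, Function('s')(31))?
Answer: 744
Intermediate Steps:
Function('s')(Q) = Mul(4, Q)
Mul(6, Function('s')(31)) = Mul(6, Mul(4, 31)) = Mul(6, 124) = 744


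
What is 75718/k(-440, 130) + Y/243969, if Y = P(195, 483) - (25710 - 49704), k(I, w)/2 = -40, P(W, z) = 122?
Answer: -9235457731/9758760 ≈ -946.38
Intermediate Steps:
k(I, w) = -80 (k(I, w) = 2*(-40) = -80)
Y = 24116 (Y = 122 - (25710 - 49704) = 122 - 1*(-23994) = 122 + 23994 = 24116)
75718/k(-440, 130) + Y/243969 = 75718/(-80) + 24116/243969 = 75718*(-1/80) + 24116*(1/243969) = -37859/40 + 24116/243969 = -9235457731/9758760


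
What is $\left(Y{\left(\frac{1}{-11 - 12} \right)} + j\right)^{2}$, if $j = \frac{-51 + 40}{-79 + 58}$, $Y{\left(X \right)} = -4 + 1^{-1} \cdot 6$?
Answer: $\frac{2809}{441} \approx 6.3696$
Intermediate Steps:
$Y{\left(X \right)} = 2$ ($Y{\left(X \right)} = -4 + 1 \cdot 6 = -4 + 6 = 2$)
$j = \frac{11}{21}$ ($j = - \frac{11}{-21} = \left(-11\right) \left(- \frac{1}{21}\right) = \frac{11}{21} \approx 0.52381$)
$\left(Y{\left(\frac{1}{-11 - 12} \right)} + j\right)^{2} = \left(2 + \frac{11}{21}\right)^{2} = \left(\frac{53}{21}\right)^{2} = \frac{2809}{441}$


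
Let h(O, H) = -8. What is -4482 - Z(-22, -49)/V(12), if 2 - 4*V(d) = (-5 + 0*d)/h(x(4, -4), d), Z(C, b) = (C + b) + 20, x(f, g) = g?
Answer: -47670/11 ≈ -4333.6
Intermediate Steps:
Z(C, b) = 20 + C + b
V(d) = 11/32 (V(d) = 1/2 - (-5 + 0*d)/(4*(-8)) = 1/2 - (-5 + 0)*(-1)/(4*8) = 1/2 - (-5)*(-1)/(4*8) = 1/2 - 1/4*5/8 = 1/2 - 5/32 = 11/32)
-4482 - Z(-22, -49)/V(12) = -4482 - (20 - 22 - 49)/11/32 = -4482 - (-51)*32/11 = -4482 - 1*(-1632/11) = -4482 + 1632/11 = -47670/11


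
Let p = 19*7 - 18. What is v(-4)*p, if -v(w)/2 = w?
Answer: 920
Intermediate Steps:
v(w) = -2*w
p = 115 (p = 133 - 18 = 115)
v(-4)*p = -2*(-4)*115 = 8*115 = 920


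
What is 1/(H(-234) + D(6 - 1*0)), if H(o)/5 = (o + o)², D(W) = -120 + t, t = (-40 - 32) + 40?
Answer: 1/1094968 ≈ 9.1327e-7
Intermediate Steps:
t = -32 (t = -72 + 40 = -32)
D(W) = -152 (D(W) = -120 - 32 = -152)
H(o) = 20*o² (H(o) = 5*(o + o)² = 5*(2*o)² = 5*(4*o²) = 20*o²)
1/(H(-234) + D(6 - 1*0)) = 1/(20*(-234)² - 152) = 1/(20*54756 - 152) = 1/(1095120 - 152) = 1/1094968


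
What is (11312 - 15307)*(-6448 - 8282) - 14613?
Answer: 58831737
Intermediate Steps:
(11312 - 15307)*(-6448 - 8282) - 14613 = -3995*(-14730) - 14613 = 58846350 - 14613 = 58831737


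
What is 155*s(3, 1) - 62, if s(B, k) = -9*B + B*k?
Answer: -3782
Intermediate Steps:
155*s(3, 1) - 62 = 155*(3*(-9 + 1)) - 62 = 155*(3*(-8)) - 62 = 155*(-24) - 62 = -3720 - 62 = -3782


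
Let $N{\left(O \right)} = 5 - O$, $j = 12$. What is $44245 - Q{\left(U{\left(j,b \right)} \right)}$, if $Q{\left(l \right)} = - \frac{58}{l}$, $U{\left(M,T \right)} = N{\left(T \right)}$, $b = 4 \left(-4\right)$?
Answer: $\frac{929203}{21} \approx 44248.0$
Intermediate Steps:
$b = -16$
$U{\left(M,T \right)} = 5 - T$
$44245 - Q{\left(U{\left(j,b \right)} \right)} = 44245 - - \frac{58}{5 - -16} = 44245 - - \frac{58}{5 + 16} = 44245 - - \frac{58}{21} = 44245 + \frac{58}{21} = \frac{929203}{21}$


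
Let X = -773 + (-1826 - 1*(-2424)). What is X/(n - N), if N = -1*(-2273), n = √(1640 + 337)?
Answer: 397775/5164552 + 175*√1977/5164552 ≈ 0.078527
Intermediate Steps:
n = √1977 ≈ 44.463
X = -175 (X = -773 + (-1826 + 2424) = -773 + 598 = -175)
N = 2273
X/(n - N) = -175/(√1977 - 1*2273) = -175/(√1977 - 2273) = -175/(-2273 + √1977)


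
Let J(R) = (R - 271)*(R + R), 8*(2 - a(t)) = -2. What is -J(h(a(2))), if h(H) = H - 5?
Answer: -12045/8 ≈ -1505.6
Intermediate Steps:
a(t) = 9/4 (a(t) = 2 - ⅛*(-2) = 2 + ¼ = 9/4)
h(H) = -5 + H
J(R) = 2*R*(-271 + R) (J(R) = (-271 + R)*(2*R) = 2*R*(-271 + R))
-J(h(a(2))) = -2*(-5 + 9/4)*(-271 + (-5 + 9/4)) = -2*(-11)*(-271 - 11/4)/4 = -2*(-11)*(-1095)/(4*4) = -1*12045/8 = -12045/8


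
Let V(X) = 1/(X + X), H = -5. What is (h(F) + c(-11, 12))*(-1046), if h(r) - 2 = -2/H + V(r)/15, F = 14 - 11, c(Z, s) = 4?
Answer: -301771/45 ≈ -6706.0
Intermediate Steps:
F = 3
V(X) = 1/(2*X)
h(r) = 12/5 + 1/(30*r) (h(r) = 2 + (-2/(-5) + (1/(2*r))/15) = 2 + (-2*(-⅕) + (1/(2*r))*(1/15)) = 2 + (⅖ + 1/(30*r)) = 12/5 + 1/(30*r))
(h(F) + c(-11, 12))*(-1046) = ((1/30)*(1 + 72*3)/3 + 4)*(-1046) = ((1/30)*(⅓)*(1 + 216) + 4)*(-1046) = ((1/30)*(⅓)*217 + 4)*(-1046) = (217/90 + 4)*(-1046) = (577/90)*(-1046) = -301771/45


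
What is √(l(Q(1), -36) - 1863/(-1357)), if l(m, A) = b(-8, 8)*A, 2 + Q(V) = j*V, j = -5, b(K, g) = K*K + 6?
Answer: 3*I*√974149/59 ≈ 50.186*I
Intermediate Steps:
b(K, g) = 6 + K² (b(K, g) = K² + 6 = 6 + K²)
Q(V) = -2 - 5*V
l(m, A) = 70*A (l(m, A) = (6 + (-8)²)*A = (6 + 64)*A = 70*A)
√(l(Q(1), -36) - 1863/(-1357)) = √(70*(-36) - 1863/(-1357)) = √(-2520 - 1863*(-1/1357)) = √(-2520 + 81/59) = √(-148599/59) = 3*I*√974149/59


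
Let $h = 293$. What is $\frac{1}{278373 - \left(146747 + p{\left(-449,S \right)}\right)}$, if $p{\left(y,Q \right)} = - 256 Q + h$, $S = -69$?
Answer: $\frac{1}{113669} \approx 8.7975 \cdot 10^{-6}$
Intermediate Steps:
$p{\left(y,Q \right)} = 293 - 256 Q$ ($p{\left(y,Q \right)} = - 256 Q + 293 = 293 - 256 Q$)
$\frac{1}{278373 - \left(146747 + p{\left(-449,S \right)}\right)} = \frac{1}{278373 - \left(147040 + 17664\right)} = \frac{1}{278373 - 164704} = \frac{1}{113669}$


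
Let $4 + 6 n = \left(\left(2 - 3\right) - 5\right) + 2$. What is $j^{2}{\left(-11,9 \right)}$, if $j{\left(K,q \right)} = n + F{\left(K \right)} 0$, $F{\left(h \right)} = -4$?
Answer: $\frac{16}{9} \approx 1.7778$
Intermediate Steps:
$n = - \frac{4}{3}$ ($n = - \frac{2}{3} + \frac{\left(\left(2 - 3\right) - 5\right) + 2}{6} = - \frac{2}{3} + \frac{\left(-1 - 5\right) + 2}{6} = - \frac{2}{3} + \frac{-6 + 2}{6} = - \frac{2}{3} + \frac{1}{6} \left(-4\right) = - \frac{2}{3} - \frac{2}{3} = - \frac{4}{3} \approx -1.3333$)
$j{\left(K,q \right)} = - \frac{4}{3}$ ($j{\left(K,q \right)} = - \frac{4}{3} - 0 = - \frac{4}{3} + 0 = - \frac{4}{3}$)
$j^{2}{\left(-11,9 \right)} = \left(- \frac{4}{3}\right)^{2} = \frac{16}{9}$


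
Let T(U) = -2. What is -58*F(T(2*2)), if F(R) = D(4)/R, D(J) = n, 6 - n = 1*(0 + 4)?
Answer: 58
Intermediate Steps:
n = 2 (n = 6 - (0 + 4) = 6 - 4 = 2)
D(J) = 2
F(R) = 2/R
-58*F(T(2*2)) = -116/(-2) = -116*(-1)/2 = -58*(-1) = 58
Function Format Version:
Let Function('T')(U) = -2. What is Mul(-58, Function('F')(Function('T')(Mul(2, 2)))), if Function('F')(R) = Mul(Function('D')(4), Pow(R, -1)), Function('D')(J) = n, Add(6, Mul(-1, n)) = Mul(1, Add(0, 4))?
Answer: 58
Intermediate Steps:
n = 2 (n = Add(6, Mul(-1, Mul(1, Add(0, 4)))) = Add(6, Mul(-1, Mul(1, 4))) = Add(6, Mul(-1, 4)) = Add(6, -4) = 2)
Function('D')(J) = 2
Function('F')(R) = Mul(2, Pow(R, -1))
Mul(-58, Function('F')(Function('T')(Mul(2, 2)))) = Mul(-58, Mul(2, Pow(-2, -1))) = Mul(-58, Mul(2, Rational(-1, 2))) = Mul(-58, -1) = 58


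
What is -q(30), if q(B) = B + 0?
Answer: -30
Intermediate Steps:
q(B) = B
-q(30) = -1*30 = -30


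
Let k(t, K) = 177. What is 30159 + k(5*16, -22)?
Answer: 30336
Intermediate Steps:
30159 + k(5*16, -22) = 30159 + 177 = 30336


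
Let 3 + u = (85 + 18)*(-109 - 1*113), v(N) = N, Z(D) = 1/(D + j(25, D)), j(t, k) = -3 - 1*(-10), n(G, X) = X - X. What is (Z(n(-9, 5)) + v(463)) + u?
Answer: -156841/7 ≈ -22406.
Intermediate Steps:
n(G, X) = 0
j(t, k) = 7 (j(t, k) = -3 + 10 = 7)
Z(D) = 1/(7 + D) (Z(D) = 1/(D + 7) = 1/(7 + D))
u = -22869 (u = -3 + (85 + 18)*(-109 - 1*113) = -3 + 103*(-109 - 113) = -3 + 103*(-222) = -3 - 22866 = -22869)
(Z(n(-9, 5)) + v(463)) + u = (1/(7 + 0) + 463) - 22869 = (1/7 + 463) - 22869 = 3242/7 - 22869 = -156841/7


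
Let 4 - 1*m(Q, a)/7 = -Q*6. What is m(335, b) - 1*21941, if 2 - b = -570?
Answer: -7843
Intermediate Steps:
b = 572 (b = 2 - 1*(-570) = 2 + 570 = 572)
m(Q, a) = 28 + 42*Q (m(Q, a) = 28 - 7*(-Q)*6 = 28 - (-42)*Q = 28 + 42*Q)
m(335, b) - 1*21941 = (28 + 42*335) - 1*21941 = (28 + 14070) - 21941 = 14098 - 21941 = -7843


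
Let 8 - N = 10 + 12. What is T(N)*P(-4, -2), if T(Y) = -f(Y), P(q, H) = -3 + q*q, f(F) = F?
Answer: 182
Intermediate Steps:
N = -14 (N = 8 - (10 + 12) = 8 - 1*22 = 8 - 22 = -14)
P(q, H) = -3 + q²
T(Y) = -Y
T(N)*P(-4, -2) = (-1*(-14))*(-3 + (-4)²) = 14*(-3 + 16) = 14*13 = 182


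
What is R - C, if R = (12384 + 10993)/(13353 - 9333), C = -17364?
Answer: 69826657/4020 ≈ 17370.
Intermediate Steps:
R = 23377/4020 ≈ 5.8152
R - C = 23377/4020 - 1*(-17364) = 23377/4020 + 17364 = 69826657/4020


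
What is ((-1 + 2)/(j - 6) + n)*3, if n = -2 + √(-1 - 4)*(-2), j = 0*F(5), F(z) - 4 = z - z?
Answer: -13/2 - 6*I*√5 ≈ -6.5 - 13.416*I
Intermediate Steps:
F(z) = 4 (F(z) = 4 + (z - z) = 4 + 0 = 4)
j = 0 (j = 0*4 = 0)
n = -2 - 2*I*√5 (n = -2 + √(-5)*(-2) = -2 + (I*√5)*(-2) = -2 - 2*I*√5 ≈ -2.0 - 4.4721*I)
((-1 + 2)/(j - 6) + n)*3 = ((-1 + 2)/(0 - 6) + (-2 - 2*I*√5))*3 = (1/(-6) + (-2 - 2*I*√5))*3 = (1*(-⅙) + (-2 - 2*I*√5))*3 = (-⅙ + (-2 - 2*I*√5))*3 = (-13/6 - 2*I*√5)*3 = -13/2 - 6*I*√5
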